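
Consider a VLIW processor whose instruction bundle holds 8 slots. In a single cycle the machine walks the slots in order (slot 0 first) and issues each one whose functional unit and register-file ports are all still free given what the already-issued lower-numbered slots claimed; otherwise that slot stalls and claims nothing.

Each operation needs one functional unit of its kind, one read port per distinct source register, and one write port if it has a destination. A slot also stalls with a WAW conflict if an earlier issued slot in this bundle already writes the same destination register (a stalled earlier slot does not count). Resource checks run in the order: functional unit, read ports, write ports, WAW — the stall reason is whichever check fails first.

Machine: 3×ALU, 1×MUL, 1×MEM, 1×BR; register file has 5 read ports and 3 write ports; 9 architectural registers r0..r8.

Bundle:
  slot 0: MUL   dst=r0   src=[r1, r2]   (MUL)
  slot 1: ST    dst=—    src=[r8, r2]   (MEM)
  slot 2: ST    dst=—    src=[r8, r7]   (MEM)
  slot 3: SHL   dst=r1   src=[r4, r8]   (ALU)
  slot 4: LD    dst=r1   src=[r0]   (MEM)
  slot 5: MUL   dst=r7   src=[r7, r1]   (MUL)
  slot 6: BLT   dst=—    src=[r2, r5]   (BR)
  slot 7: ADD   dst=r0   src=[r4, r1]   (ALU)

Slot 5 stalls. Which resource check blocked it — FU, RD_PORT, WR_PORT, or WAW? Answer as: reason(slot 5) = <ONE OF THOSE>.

reason(slot 5) = FU

(0) want 1×MUL +2rd +1wr — yes → AL3|MU0|ME1|BR1|rd3|wr2
(1) want 1×MEM +2rd +0wr — yes → AL3|MU0|ME0|BR1|rd1|wr2
(2) want 1×MEM +2rd +0wr — FU → AL3|MU0|ME0|BR1|rd1|wr2
(3) want 1×ALU +2rd +1wr — RD_PORT → AL3|MU0|ME0|BR1|rd1|wr2
(4) want 1×MEM +1rd +1wr — FU → AL3|MU0|ME0|BR1|rd1|wr2
(5) want 1×MUL +2rd +1wr — FU → AL3|MU0|ME0|BR1|rd1|wr2
(6) want 1×BR +2rd +0wr — RD_PORT → AL3|MU0|ME0|BR1|rd1|wr2
(7) want 1×ALU +2rd +1wr — RD_PORT → AL3|MU0|ME0|BR1|rd1|wr2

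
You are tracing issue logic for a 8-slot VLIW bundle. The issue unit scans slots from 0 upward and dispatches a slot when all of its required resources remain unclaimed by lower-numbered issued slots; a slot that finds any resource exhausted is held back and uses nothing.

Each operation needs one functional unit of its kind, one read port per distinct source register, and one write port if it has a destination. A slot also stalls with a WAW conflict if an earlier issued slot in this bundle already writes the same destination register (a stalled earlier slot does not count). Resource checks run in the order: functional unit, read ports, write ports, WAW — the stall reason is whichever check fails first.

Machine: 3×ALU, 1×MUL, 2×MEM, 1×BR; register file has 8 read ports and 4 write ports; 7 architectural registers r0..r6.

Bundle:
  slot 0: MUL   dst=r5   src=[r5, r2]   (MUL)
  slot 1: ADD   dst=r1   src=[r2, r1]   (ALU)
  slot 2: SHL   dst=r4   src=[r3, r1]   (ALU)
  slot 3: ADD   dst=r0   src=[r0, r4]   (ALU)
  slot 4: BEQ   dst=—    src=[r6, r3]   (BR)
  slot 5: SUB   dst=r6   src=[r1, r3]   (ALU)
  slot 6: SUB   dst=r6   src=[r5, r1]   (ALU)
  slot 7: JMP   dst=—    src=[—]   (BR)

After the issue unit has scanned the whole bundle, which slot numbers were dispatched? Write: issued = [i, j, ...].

(0) want 1×MUL +2rd +1wr — yes → AL3|MU0|ME2|BR1|rd6|wr3
(1) want 1×ALU +2rd +1wr — yes → AL2|MU0|ME2|BR1|rd4|wr2
(2) want 1×ALU +2rd +1wr — yes → AL1|MU0|ME2|BR1|rd2|wr1
(3) want 1×ALU +2rd +1wr — yes → AL0|MU0|ME2|BR1|rd0|wr0
(4) want 1×BR +2rd +0wr — RD_PORT → AL0|MU0|ME2|BR1|rd0|wr0
(5) want 1×ALU +2rd +1wr — FU → AL0|MU0|ME2|BR1|rd0|wr0
(6) want 1×ALU +2rd +1wr — FU → AL0|MU0|ME2|BR1|rd0|wr0
(7) want 1×BR +0rd +0wr — yes → AL0|MU0|ME2|BR0|rd0|wr0

issued = [0, 1, 2, 3, 7]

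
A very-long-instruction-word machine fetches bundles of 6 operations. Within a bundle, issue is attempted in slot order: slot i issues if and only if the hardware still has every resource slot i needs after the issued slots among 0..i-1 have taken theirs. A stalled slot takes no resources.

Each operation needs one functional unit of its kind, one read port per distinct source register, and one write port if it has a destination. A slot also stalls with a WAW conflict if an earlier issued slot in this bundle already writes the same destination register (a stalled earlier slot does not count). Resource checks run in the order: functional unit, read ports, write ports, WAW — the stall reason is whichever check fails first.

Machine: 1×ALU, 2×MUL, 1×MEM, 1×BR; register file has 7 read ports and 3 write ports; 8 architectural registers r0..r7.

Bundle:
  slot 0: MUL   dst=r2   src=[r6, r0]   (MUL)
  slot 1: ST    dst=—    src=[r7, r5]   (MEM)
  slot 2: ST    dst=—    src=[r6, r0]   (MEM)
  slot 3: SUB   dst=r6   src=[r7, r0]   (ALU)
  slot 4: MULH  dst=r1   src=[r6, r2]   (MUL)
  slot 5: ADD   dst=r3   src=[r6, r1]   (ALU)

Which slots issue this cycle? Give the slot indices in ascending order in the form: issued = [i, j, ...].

#0 MUL src=r6,r0 dispatched  <A:1 Mu:1 Ld:1 B:1 rd:5 wr:2>
#1 MEM src=r7,r5 dispatched  <A:1 Mu:1 Ld:0 B:1 rd:3 wr:2>
#2 MEM src=r6,r0 held:FU  <A:1 Mu:1 Ld:0 B:1 rd:3 wr:2>
#3 ALU src=r7,r0 dispatched  <A:0 Mu:1 Ld:0 B:1 rd:1 wr:1>
#4 MUL src=r6,r2 held:RD_PORT  <A:0 Mu:1 Ld:0 B:1 rd:1 wr:1>
#5 ALU src=r6,r1 held:FU  <A:0 Mu:1 Ld:0 B:1 rd:1 wr:1>

issued = [0, 1, 3]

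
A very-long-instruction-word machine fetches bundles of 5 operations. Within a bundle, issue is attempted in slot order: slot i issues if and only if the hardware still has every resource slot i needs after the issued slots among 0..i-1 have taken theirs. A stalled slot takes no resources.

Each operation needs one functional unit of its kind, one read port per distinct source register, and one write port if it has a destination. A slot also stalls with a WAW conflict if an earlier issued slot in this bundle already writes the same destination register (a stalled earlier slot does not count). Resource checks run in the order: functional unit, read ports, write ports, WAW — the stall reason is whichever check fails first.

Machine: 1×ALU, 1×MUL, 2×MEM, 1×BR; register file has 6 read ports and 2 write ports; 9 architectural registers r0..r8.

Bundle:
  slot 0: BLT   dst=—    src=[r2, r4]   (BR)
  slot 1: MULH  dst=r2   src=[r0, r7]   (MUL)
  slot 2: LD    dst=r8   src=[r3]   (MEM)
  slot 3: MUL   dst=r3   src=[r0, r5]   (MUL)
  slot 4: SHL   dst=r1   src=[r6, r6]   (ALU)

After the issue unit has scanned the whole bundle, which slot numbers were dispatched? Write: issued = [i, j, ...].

issued = [0, 1, 2]

[0] BR needs rd=2 wr=0: ok; after: ALU=1 MUL=1 MEM=2 BR=0, R=4, W=2
[1] MUL needs rd=2 wr=1: ok; after: ALU=1 MUL=0 MEM=2 BR=0, R=2, W=1
[2] MEM needs rd=1 wr=1: ok; after: ALU=1 MUL=0 MEM=1 BR=0, R=1, W=0
[3] MUL needs rd=2 wr=1: FU; after: ALU=1 MUL=0 MEM=1 BR=0, R=1, W=0
[4] ALU needs rd=1 wr=1: WR_PORT; after: ALU=1 MUL=0 MEM=1 BR=0, R=1, W=0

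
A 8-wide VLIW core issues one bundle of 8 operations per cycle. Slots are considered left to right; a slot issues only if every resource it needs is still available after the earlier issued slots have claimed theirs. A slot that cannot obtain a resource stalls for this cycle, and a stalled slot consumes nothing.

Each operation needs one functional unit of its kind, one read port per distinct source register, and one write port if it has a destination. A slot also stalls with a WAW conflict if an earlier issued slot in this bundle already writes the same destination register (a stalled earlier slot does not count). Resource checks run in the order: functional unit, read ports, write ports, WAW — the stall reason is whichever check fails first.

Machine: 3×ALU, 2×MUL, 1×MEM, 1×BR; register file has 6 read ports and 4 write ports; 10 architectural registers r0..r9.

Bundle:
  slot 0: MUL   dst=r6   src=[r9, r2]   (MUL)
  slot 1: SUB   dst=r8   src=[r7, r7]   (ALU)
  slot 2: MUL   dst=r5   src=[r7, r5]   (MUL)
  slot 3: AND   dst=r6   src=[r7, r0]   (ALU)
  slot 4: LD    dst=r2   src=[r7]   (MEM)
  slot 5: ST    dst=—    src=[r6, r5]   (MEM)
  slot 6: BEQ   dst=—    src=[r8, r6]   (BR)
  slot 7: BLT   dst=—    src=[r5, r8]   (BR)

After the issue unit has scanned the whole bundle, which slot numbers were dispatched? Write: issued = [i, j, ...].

issued = [0, 1, 2, 4]

[0] MUL needs rd=2 wr=1: ok; after: ALU=3 MUL=1 MEM=1 BR=1, R=4, W=3
[1] ALU needs rd=1 wr=1: ok; after: ALU=2 MUL=1 MEM=1 BR=1, R=3, W=2
[2] MUL needs rd=2 wr=1: ok; after: ALU=2 MUL=0 MEM=1 BR=1, R=1, W=1
[3] ALU needs rd=2 wr=1: RD_PORT; after: ALU=2 MUL=0 MEM=1 BR=1, R=1, W=1
[4] MEM needs rd=1 wr=1: ok; after: ALU=2 MUL=0 MEM=0 BR=1, R=0, W=0
[5] MEM needs rd=2 wr=0: FU; after: ALU=2 MUL=0 MEM=0 BR=1, R=0, W=0
[6] BR needs rd=2 wr=0: RD_PORT; after: ALU=2 MUL=0 MEM=0 BR=1, R=0, W=0
[7] BR needs rd=2 wr=0: RD_PORT; after: ALU=2 MUL=0 MEM=0 BR=1, R=0, W=0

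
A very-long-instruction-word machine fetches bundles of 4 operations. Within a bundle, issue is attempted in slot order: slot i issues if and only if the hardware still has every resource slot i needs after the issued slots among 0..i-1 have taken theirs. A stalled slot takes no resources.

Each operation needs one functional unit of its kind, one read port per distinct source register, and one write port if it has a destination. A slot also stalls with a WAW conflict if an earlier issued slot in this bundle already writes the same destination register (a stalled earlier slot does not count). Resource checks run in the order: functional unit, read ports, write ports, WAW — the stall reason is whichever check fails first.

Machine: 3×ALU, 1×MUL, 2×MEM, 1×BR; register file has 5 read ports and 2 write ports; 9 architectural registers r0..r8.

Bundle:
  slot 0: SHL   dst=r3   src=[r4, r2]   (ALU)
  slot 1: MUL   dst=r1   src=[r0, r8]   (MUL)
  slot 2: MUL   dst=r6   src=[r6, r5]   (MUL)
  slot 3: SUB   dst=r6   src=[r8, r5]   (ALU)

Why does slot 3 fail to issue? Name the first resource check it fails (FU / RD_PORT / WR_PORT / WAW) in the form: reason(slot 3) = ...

slot 0 (ALU): ISSUE — free A2,Mu1,Ld2,B1 rp3 wp1
slot 1 (MUL): ISSUE — free A2,Mu0,Ld2,B1 rp1 wp0
slot 2 (MUL): stall FU — free A2,Mu0,Ld2,B1 rp1 wp0
slot 3 (ALU): stall RD_PORT — free A2,Mu0,Ld2,B1 rp1 wp0

reason(slot 3) = RD_PORT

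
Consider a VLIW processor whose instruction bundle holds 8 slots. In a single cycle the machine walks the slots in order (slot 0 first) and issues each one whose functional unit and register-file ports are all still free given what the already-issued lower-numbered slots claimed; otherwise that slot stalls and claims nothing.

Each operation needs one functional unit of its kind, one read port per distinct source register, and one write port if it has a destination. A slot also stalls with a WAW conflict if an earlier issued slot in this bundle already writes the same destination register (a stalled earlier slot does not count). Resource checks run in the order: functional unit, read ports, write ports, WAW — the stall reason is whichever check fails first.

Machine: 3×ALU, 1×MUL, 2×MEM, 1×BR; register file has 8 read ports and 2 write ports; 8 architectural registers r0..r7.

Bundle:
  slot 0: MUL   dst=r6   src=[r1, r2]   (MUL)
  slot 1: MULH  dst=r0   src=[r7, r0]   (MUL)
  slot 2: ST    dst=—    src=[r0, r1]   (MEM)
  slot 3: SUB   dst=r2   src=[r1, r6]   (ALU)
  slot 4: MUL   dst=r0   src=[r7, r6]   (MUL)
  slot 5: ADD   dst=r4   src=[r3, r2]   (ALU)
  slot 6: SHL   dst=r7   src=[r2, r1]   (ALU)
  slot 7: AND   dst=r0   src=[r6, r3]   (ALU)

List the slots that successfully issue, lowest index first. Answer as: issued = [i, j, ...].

issued = [0, 2, 3]

slot 0 (MUL): ISSUE — free A3,Mu0,Ld2,B1 rp6 wp1
slot 1 (MUL): stall FU — free A3,Mu0,Ld2,B1 rp6 wp1
slot 2 (MEM): ISSUE — free A3,Mu0,Ld1,B1 rp4 wp1
slot 3 (ALU): ISSUE — free A2,Mu0,Ld1,B1 rp2 wp0
slot 4 (MUL): stall FU — free A2,Mu0,Ld1,B1 rp2 wp0
slot 5 (ALU): stall WR_PORT — free A2,Mu0,Ld1,B1 rp2 wp0
slot 6 (ALU): stall WR_PORT — free A2,Mu0,Ld1,B1 rp2 wp0
slot 7 (ALU): stall WR_PORT — free A2,Mu0,Ld1,B1 rp2 wp0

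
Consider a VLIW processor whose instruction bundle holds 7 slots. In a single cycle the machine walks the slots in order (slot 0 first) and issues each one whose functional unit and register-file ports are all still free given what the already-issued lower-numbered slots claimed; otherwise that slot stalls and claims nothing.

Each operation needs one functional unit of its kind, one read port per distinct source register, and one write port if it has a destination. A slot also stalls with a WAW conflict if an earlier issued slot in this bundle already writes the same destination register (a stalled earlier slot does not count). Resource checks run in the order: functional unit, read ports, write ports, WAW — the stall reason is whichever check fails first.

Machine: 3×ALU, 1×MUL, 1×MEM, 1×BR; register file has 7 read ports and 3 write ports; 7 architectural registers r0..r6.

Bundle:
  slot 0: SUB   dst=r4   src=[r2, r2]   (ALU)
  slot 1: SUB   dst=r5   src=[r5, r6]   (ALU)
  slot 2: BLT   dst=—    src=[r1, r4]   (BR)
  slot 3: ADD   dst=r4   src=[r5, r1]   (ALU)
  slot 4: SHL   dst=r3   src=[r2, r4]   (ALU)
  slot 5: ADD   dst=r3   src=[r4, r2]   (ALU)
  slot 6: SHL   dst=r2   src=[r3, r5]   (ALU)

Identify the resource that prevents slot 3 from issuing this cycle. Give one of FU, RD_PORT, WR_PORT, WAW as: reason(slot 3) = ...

reason(slot 3) = WAW

slot 0 (ALU): ISSUE — free A2,Mu1,Ld1,B1 rp6 wp2
slot 1 (ALU): ISSUE — free A1,Mu1,Ld1,B1 rp4 wp1
slot 2 (BR): ISSUE — free A1,Mu1,Ld1,B0 rp2 wp1
slot 3 (ALU): stall WAW — free A1,Mu1,Ld1,B0 rp2 wp1
slot 4 (ALU): ISSUE — free A0,Mu1,Ld1,B0 rp0 wp0
slot 5 (ALU): stall FU — free A0,Mu1,Ld1,B0 rp0 wp0
slot 6 (ALU): stall FU — free A0,Mu1,Ld1,B0 rp0 wp0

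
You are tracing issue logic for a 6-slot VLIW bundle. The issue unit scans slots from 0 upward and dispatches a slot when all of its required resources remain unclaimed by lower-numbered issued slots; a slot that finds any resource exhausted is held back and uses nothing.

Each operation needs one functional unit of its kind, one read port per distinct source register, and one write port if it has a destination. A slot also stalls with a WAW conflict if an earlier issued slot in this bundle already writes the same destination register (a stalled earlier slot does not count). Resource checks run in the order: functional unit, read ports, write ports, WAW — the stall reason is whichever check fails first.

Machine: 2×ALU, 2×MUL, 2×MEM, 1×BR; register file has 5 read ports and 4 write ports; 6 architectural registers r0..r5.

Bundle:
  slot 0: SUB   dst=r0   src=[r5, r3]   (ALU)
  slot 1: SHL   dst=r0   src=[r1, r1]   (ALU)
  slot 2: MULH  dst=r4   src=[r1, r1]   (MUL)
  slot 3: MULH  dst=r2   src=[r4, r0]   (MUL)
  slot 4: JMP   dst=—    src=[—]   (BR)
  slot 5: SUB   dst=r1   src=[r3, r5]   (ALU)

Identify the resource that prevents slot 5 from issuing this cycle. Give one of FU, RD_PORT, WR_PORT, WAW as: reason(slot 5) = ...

reason(slot 5) = RD_PORT

  0. ALU→r0 ⇒ go  {1A/2Mu/2Ld/1B | 3r 3w}
  1. ALU→r0 ⇒ no(WAW)  {1A/2Mu/2Ld/1B | 3r 3w}
  2. MUL→r4 ⇒ go  {1A/1Mu/2Ld/1B | 2r 2w}
  3. MUL→r2 ⇒ go  {1A/0Mu/2Ld/1B | 0r 1w}
  4. BR ⇒ go  {1A/0Mu/2Ld/0B | 0r 1w}
  5. ALU→r1 ⇒ no(RD_PORT)  {1A/0Mu/2Ld/0B | 0r 1w}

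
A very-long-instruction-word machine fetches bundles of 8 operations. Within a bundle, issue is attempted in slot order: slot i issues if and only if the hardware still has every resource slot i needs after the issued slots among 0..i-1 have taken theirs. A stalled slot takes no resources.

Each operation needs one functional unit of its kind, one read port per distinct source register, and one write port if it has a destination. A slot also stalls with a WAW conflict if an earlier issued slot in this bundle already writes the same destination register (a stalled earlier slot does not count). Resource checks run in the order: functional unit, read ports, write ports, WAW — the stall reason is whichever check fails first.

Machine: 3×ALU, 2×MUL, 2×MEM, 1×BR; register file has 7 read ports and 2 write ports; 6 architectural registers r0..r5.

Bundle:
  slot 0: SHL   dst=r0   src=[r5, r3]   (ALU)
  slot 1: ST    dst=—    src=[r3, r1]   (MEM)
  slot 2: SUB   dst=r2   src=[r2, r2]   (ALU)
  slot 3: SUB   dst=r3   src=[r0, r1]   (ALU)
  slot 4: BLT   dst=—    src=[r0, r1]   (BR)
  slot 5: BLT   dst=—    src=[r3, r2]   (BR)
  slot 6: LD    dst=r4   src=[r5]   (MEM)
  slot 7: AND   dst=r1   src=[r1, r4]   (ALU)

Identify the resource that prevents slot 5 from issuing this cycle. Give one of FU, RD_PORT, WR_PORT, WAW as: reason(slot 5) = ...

reason(slot 5) = FU

(0) want 1×ALU +2rd +1wr — yes → AL2|MU2|ME2|BR1|rd5|wr1
(1) want 1×MEM +2rd +0wr — yes → AL2|MU2|ME1|BR1|rd3|wr1
(2) want 1×ALU +1rd +1wr — yes → AL1|MU2|ME1|BR1|rd2|wr0
(3) want 1×ALU +2rd +1wr — WR_PORT → AL1|MU2|ME1|BR1|rd2|wr0
(4) want 1×BR +2rd +0wr — yes → AL1|MU2|ME1|BR0|rd0|wr0
(5) want 1×BR +2rd +0wr — FU → AL1|MU2|ME1|BR0|rd0|wr0
(6) want 1×MEM +1rd +1wr — RD_PORT → AL1|MU2|ME1|BR0|rd0|wr0
(7) want 1×ALU +2rd +1wr — RD_PORT → AL1|MU2|ME1|BR0|rd0|wr0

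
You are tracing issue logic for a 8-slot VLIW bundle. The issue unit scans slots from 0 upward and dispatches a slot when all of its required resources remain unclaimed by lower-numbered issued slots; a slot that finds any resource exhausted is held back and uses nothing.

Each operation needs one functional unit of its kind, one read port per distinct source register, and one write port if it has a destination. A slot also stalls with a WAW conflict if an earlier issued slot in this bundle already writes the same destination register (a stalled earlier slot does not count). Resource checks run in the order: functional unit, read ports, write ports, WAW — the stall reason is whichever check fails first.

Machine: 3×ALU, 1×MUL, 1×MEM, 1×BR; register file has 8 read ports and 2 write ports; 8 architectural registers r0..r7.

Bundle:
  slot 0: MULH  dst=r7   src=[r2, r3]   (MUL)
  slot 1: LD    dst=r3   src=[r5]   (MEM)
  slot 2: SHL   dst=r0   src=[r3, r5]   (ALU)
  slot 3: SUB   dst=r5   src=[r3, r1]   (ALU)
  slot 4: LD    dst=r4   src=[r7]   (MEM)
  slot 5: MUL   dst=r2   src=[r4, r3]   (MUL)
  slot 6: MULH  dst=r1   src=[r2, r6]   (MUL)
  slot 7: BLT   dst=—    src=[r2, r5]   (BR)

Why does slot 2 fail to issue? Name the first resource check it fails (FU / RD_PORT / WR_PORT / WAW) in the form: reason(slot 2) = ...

reason(slot 2) = WR_PORT

[0] MUL needs rd=2 wr=1: ok; after: ALU=3 MUL=0 MEM=1 BR=1, R=6, W=1
[1] MEM needs rd=1 wr=1: ok; after: ALU=3 MUL=0 MEM=0 BR=1, R=5, W=0
[2] ALU needs rd=2 wr=1: WR_PORT; after: ALU=3 MUL=0 MEM=0 BR=1, R=5, W=0
[3] ALU needs rd=2 wr=1: WR_PORT; after: ALU=3 MUL=0 MEM=0 BR=1, R=5, W=0
[4] MEM needs rd=1 wr=1: FU; after: ALU=3 MUL=0 MEM=0 BR=1, R=5, W=0
[5] MUL needs rd=2 wr=1: FU; after: ALU=3 MUL=0 MEM=0 BR=1, R=5, W=0
[6] MUL needs rd=2 wr=1: FU; after: ALU=3 MUL=0 MEM=0 BR=1, R=5, W=0
[7] BR needs rd=2 wr=0: ok; after: ALU=3 MUL=0 MEM=0 BR=0, R=3, W=0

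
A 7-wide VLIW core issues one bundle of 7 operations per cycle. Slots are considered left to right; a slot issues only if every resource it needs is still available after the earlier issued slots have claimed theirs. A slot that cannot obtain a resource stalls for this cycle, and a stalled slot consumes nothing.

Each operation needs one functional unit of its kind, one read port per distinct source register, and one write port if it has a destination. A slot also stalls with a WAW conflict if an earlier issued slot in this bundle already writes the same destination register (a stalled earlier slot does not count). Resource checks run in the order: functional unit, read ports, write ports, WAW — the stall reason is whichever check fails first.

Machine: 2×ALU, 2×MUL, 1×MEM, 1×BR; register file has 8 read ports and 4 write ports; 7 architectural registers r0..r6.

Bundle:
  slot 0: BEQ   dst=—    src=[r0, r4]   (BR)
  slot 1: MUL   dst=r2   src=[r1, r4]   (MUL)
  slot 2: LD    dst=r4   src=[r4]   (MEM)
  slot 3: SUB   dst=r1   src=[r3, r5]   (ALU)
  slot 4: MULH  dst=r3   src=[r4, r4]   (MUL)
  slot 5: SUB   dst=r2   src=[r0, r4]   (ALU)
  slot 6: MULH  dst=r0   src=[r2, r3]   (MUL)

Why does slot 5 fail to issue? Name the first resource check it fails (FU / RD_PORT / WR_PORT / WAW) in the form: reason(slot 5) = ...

reason(slot 5) = RD_PORT

slot 0 (BR): ISSUE — free A2,Mu2,Ld1,B0 rp6 wp4
slot 1 (MUL): ISSUE — free A2,Mu1,Ld1,B0 rp4 wp3
slot 2 (MEM): ISSUE — free A2,Mu1,Ld0,B0 rp3 wp2
slot 3 (ALU): ISSUE — free A1,Mu1,Ld0,B0 rp1 wp1
slot 4 (MUL): ISSUE — free A1,Mu0,Ld0,B0 rp0 wp0
slot 5 (ALU): stall RD_PORT — free A1,Mu0,Ld0,B0 rp0 wp0
slot 6 (MUL): stall FU — free A1,Mu0,Ld0,B0 rp0 wp0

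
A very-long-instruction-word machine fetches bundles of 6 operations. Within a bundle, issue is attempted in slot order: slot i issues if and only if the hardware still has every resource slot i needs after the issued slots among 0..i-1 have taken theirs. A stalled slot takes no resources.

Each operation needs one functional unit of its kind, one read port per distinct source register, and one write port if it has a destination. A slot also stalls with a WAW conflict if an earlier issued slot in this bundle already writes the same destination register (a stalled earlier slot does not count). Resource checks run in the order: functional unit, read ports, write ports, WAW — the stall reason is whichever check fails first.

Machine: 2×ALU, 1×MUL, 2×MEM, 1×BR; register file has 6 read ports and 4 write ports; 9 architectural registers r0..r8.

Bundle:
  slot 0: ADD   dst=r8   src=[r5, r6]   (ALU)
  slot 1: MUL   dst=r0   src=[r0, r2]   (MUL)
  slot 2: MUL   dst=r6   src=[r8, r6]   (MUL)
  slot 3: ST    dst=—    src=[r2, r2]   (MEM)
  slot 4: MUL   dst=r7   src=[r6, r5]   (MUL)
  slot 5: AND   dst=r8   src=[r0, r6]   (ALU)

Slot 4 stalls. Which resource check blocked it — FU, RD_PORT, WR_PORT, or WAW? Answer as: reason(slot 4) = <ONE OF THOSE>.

reason(slot 4) = FU

[0] ALU needs rd=2 wr=1: ok; after: ALU=1 MUL=1 MEM=2 BR=1, R=4, W=3
[1] MUL needs rd=2 wr=1: ok; after: ALU=1 MUL=0 MEM=2 BR=1, R=2, W=2
[2] MUL needs rd=2 wr=1: FU; after: ALU=1 MUL=0 MEM=2 BR=1, R=2, W=2
[3] MEM needs rd=1 wr=0: ok; after: ALU=1 MUL=0 MEM=1 BR=1, R=1, W=2
[4] MUL needs rd=2 wr=1: FU; after: ALU=1 MUL=0 MEM=1 BR=1, R=1, W=2
[5] ALU needs rd=2 wr=1: RD_PORT; after: ALU=1 MUL=0 MEM=1 BR=1, R=1, W=2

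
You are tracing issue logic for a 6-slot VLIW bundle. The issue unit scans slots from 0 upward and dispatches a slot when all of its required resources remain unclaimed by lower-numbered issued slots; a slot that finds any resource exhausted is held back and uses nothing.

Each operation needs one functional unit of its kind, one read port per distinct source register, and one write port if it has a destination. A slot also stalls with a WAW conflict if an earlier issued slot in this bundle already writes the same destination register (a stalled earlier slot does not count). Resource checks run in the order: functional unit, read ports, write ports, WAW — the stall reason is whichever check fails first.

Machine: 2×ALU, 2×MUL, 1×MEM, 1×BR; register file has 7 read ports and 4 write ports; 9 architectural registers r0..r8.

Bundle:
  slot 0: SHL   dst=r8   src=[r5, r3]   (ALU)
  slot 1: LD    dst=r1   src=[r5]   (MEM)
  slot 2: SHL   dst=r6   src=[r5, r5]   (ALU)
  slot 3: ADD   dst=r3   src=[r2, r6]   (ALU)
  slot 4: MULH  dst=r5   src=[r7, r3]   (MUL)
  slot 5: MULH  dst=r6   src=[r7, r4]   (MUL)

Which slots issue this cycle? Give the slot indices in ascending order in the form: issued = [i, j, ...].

issued = [0, 1, 2, 4]

slot 0 (ALU): ISSUE — free A1,Mu2,Ld1,B1 rp5 wp3
slot 1 (MEM): ISSUE — free A1,Mu2,Ld0,B1 rp4 wp2
slot 2 (ALU): ISSUE — free A0,Mu2,Ld0,B1 rp3 wp1
slot 3 (ALU): stall FU — free A0,Mu2,Ld0,B1 rp3 wp1
slot 4 (MUL): ISSUE — free A0,Mu1,Ld0,B1 rp1 wp0
slot 5 (MUL): stall RD_PORT — free A0,Mu1,Ld0,B1 rp1 wp0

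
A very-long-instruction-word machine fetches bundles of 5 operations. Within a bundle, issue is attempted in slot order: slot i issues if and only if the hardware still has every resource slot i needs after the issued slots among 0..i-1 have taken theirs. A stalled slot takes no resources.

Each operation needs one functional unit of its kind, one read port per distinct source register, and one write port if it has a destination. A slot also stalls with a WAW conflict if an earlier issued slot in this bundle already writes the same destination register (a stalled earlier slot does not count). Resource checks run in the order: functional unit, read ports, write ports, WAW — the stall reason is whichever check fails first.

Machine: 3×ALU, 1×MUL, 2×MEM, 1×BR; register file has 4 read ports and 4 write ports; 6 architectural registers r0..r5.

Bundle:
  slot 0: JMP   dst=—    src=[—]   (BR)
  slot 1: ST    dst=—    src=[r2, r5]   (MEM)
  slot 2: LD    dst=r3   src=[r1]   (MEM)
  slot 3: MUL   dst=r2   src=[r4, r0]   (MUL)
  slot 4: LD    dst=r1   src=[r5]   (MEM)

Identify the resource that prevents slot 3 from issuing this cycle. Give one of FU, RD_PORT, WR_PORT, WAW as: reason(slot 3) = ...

reason(slot 3) = RD_PORT

(0) want 1×BR +0rd +0wr — yes → AL3|MU1|ME2|BR0|rd4|wr4
(1) want 1×MEM +2rd +0wr — yes → AL3|MU1|ME1|BR0|rd2|wr4
(2) want 1×MEM +1rd +1wr — yes → AL3|MU1|ME0|BR0|rd1|wr3
(3) want 1×MUL +2rd +1wr — RD_PORT → AL3|MU1|ME0|BR0|rd1|wr3
(4) want 1×MEM +1rd +1wr — FU → AL3|MU1|ME0|BR0|rd1|wr3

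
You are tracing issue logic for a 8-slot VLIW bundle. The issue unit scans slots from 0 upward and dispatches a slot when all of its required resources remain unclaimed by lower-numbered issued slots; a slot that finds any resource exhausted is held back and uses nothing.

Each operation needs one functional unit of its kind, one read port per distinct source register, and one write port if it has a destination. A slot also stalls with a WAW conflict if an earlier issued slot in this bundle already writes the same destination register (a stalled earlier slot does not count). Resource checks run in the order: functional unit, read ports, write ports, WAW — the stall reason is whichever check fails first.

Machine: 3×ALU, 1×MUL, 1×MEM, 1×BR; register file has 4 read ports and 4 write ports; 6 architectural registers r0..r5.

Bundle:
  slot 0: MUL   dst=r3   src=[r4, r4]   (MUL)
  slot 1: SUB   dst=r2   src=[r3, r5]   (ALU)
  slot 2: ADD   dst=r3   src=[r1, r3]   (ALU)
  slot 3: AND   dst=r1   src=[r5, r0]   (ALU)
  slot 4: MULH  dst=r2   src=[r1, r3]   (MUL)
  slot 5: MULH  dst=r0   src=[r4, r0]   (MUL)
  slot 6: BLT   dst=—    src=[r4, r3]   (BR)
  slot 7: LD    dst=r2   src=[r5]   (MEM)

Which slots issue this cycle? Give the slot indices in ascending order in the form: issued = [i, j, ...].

issued = [0, 1]

#0 MUL src=r4,r4 dispatched  <A:3 Mu:0 Ld:1 B:1 rd:3 wr:3>
#1 ALU src=r3,r5 dispatched  <A:2 Mu:0 Ld:1 B:1 rd:1 wr:2>
#2 ALU src=r1,r3 held:RD_PORT  <A:2 Mu:0 Ld:1 B:1 rd:1 wr:2>
#3 ALU src=r5,r0 held:RD_PORT  <A:2 Mu:0 Ld:1 B:1 rd:1 wr:2>
#4 MUL src=r1,r3 held:FU  <A:2 Mu:0 Ld:1 B:1 rd:1 wr:2>
#5 MUL src=r4,r0 held:FU  <A:2 Mu:0 Ld:1 B:1 rd:1 wr:2>
#6 BR src=r4,r3 held:RD_PORT  <A:2 Mu:0 Ld:1 B:1 rd:1 wr:2>
#7 MEM src=r5 held:WAW  <A:2 Mu:0 Ld:1 B:1 rd:1 wr:2>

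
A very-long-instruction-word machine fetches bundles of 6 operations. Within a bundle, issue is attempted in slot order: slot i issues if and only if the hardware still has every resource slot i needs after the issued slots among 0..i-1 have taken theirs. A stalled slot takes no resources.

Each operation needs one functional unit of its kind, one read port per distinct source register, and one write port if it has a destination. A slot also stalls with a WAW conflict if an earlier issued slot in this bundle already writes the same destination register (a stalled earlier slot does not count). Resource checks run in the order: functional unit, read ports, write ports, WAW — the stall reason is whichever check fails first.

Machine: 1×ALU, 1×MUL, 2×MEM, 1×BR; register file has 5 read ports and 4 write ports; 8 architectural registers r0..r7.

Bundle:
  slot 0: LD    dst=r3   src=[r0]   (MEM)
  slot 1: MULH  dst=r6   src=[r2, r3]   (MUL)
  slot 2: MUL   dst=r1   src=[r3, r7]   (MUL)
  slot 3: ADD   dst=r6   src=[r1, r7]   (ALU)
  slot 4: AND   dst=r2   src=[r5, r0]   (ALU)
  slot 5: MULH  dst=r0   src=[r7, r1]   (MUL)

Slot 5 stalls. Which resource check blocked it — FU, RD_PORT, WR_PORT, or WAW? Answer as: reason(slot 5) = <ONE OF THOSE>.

#0 MEM src=r0 dispatched  <A:1 Mu:1 Ld:1 B:1 rd:4 wr:3>
#1 MUL src=r2,r3 dispatched  <A:1 Mu:0 Ld:1 B:1 rd:2 wr:2>
#2 MUL src=r3,r7 held:FU  <A:1 Mu:0 Ld:1 B:1 rd:2 wr:2>
#3 ALU src=r1,r7 held:WAW  <A:1 Mu:0 Ld:1 B:1 rd:2 wr:2>
#4 ALU src=r5,r0 dispatched  <A:0 Mu:0 Ld:1 B:1 rd:0 wr:1>
#5 MUL src=r7,r1 held:FU  <A:0 Mu:0 Ld:1 B:1 rd:0 wr:1>

reason(slot 5) = FU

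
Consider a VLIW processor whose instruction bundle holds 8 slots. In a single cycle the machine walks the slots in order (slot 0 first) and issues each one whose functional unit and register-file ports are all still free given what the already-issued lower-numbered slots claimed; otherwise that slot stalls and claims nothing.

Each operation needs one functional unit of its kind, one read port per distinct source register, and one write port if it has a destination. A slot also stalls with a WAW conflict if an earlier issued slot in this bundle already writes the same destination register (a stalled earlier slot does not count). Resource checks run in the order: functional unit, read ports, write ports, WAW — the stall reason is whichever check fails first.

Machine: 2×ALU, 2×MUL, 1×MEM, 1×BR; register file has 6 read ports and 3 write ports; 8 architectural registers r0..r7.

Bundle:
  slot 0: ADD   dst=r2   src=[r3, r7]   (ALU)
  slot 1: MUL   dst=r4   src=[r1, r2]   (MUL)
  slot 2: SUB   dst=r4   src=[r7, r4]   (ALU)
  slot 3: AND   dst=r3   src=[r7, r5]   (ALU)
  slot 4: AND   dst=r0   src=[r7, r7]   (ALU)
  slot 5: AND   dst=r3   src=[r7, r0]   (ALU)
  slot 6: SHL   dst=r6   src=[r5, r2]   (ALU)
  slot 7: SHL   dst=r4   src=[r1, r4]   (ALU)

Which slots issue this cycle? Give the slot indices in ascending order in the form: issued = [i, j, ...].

(0) want 1×ALU +2rd +1wr — yes → AL1|MU2|ME1|BR1|rd4|wr2
(1) want 1×MUL +2rd +1wr — yes → AL1|MU1|ME1|BR1|rd2|wr1
(2) want 1×ALU +2rd +1wr — WAW → AL1|MU1|ME1|BR1|rd2|wr1
(3) want 1×ALU +2rd +1wr — yes → AL0|MU1|ME1|BR1|rd0|wr0
(4) want 1×ALU +1rd +1wr — FU → AL0|MU1|ME1|BR1|rd0|wr0
(5) want 1×ALU +2rd +1wr — FU → AL0|MU1|ME1|BR1|rd0|wr0
(6) want 1×ALU +2rd +1wr — FU → AL0|MU1|ME1|BR1|rd0|wr0
(7) want 1×ALU +2rd +1wr — FU → AL0|MU1|ME1|BR1|rd0|wr0

issued = [0, 1, 3]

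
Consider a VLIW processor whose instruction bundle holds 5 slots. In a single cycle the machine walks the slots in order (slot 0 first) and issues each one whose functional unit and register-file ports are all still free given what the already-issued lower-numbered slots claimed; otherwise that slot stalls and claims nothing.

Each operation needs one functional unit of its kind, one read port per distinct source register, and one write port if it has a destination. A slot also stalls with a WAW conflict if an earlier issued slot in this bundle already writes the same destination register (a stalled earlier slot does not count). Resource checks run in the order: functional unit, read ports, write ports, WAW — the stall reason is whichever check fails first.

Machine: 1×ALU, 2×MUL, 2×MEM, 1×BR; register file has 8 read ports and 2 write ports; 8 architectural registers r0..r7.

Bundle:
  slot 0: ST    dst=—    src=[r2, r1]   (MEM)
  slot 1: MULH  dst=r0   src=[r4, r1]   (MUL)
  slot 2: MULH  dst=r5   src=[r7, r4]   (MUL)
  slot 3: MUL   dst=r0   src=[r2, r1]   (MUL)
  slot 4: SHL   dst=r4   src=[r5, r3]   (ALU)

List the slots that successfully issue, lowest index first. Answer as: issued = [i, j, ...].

issued = [0, 1, 2]

  0. MEM ⇒ go  {1A/2Mu/1Ld/1B | 6r 2w}
  1. MUL→r0 ⇒ go  {1A/1Mu/1Ld/1B | 4r 1w}
  2. MUL→r5 ⇒ go  {1A/0Mu/1Ld/1B | 2r 0w}
  3. MUL→r0 ⇒ no(FU)  {1A/0Mu/1Ld/1B | 2r 0w}
  4. ALU→r4 ⇒ no(WR_PORT)  {1A/0Mu/1Ld/1B | 2r 0w}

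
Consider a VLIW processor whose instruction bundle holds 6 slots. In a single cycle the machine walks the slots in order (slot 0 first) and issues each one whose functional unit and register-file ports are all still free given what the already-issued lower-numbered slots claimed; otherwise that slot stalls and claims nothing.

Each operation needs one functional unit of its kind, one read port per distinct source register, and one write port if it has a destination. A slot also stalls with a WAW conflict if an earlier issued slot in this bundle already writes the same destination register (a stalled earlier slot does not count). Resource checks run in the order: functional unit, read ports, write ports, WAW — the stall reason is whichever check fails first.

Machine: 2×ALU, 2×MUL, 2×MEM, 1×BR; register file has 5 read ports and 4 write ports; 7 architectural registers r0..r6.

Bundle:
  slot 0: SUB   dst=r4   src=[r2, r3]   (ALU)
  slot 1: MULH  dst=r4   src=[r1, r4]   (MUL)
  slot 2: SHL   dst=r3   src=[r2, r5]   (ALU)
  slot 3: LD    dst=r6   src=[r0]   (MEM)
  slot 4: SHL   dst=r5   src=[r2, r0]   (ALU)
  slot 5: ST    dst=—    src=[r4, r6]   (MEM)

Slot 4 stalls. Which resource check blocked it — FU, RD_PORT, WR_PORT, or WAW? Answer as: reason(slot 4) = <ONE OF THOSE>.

reason(slot 4) = FU

slot 0 (ALU): ISSUE — free A1,Mu2,Ld2,B1 rp3 wp3
slot 1 (MUL): stall WAW — free A1,Mu2,Ld2,B1 rp3 wp3
slot 2 (ALU): ISSUE — free A0,Mu2,Ld2,B1 rp1 wp2
slot 3 (MEM): ISSUE — free A0,Mu2,Ld1,B1 rp0 wp1
slot 4 (ALU): stall FU — free A0,Mu2,Ld1,B1 rp0 wp1
slot 5 (MEM): stall RD_PORT — free A0,Mu2,Ld1,B1 rp0 wp1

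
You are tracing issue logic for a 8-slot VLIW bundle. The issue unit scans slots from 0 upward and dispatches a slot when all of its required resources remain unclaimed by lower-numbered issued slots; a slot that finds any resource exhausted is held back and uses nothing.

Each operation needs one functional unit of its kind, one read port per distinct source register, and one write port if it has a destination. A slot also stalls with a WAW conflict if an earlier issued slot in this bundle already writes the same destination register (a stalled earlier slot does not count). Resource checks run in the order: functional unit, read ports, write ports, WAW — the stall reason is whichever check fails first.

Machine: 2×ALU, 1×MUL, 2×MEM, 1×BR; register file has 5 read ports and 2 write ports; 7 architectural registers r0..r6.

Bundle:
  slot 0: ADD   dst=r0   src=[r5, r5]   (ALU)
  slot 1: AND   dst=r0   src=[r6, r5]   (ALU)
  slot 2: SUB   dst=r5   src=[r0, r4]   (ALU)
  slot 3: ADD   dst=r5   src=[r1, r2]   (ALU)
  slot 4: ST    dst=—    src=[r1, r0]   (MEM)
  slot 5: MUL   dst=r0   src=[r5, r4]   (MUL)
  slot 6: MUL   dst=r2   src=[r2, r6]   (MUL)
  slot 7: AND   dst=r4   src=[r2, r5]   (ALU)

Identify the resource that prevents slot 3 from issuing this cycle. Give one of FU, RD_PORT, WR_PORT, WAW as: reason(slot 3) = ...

(0) want 1×ALU +1rd +1wr — yes → AL1|MU1|ME2|BR1|rd4|wr1
(1) want 1×ALU +2rd +1wr — WAW → AL1|MU1|ME2|BR1|rd4|wr1
(2) want 1×ALU +2rd +1wr — yes → AL0|MU1|ME2|BR1|rd2|wr0
(3) want 1×ALU +2rd +1wr — FU → AL0|MU1|ME2|BR1|rd2|wr0
(4) want 1×MEM +2rd +0wr — yes → AL0|MU1|ME1|BR1|rd0|wr0
(5) want 1×MUL +2rd +1wr — RD_PORT → AL0|MU1|ME1|BR1|rd0|wr0
(6) want 1×MUL +2rd +1wr — RD_PORT → AL0|MU1|ME1|BR1|rd0|wr0
(7) want 1×ALU +2rd +1wr — FU → AL0|MU1|ME1|BR1|rd0|wr0

reason(slot 3) = FU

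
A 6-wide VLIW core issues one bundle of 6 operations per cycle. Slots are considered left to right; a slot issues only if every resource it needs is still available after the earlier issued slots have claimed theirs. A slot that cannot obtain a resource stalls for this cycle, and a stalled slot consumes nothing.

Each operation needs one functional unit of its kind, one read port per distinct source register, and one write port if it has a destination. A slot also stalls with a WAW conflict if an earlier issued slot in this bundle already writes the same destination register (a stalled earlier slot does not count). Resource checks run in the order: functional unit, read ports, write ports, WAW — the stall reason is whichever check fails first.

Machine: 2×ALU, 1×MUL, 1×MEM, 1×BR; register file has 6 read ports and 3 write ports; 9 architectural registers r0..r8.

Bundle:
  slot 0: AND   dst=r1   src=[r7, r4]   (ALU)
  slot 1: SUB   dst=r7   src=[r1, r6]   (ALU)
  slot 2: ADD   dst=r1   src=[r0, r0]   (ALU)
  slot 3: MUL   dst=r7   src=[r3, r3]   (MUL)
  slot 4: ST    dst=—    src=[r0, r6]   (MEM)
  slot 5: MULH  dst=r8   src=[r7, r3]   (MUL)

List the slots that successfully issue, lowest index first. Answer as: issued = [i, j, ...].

issued = [0, 1, 4]

  0. ALU→r1 ⇒ go  {1A/1Mu/1Ld/1B | 4r 2w}
  1. ALU→r7 ⇒ go  {0A/1Mu/1Ld/1B | 2r 1w}
  2. ALU→r1 ⇒ no(FU)  {0A/1Mu/1Ld/1B | 2r 1w}
  3. MUL→r7 ⇒ no(WAW)  {0A/1Mu/1Ld/1B | 2r 1w}
  4. MEM ⇒ go  {0A/1Mu/0Ld/1B | 0r 1w}
  5. MUL→r8 ⇒ no(RD_PORT)  {0A/1Mu/0Ld/1B | 0r 1w}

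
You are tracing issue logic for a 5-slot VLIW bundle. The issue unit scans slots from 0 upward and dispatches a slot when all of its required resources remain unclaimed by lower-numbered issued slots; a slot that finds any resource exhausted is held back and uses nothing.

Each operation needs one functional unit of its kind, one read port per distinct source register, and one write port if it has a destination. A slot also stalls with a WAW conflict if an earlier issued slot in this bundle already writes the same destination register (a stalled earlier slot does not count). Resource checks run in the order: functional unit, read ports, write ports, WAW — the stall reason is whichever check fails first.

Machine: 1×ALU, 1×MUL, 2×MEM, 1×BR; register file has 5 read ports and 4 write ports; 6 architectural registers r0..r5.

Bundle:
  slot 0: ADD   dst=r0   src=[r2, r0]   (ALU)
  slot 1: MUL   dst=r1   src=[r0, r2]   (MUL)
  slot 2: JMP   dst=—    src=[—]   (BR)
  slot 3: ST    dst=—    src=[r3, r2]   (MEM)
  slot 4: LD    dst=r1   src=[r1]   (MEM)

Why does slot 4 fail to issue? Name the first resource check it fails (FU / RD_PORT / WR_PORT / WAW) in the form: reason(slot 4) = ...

reason(slot 4) = WAW

[0] ALU needs rd=2 wr=1: ok; after: ALU=0 MUL=1 MEM=2 BR=1, R=3, W=3
[1] MUL needs rd=2 wr=1: ok; after: ALU=0 MUL=0 MEM=2 BR=1, R=1, W=2
[2] BR needs rd=0 wr=0: ok; after: ALU=0 MUL=0 MEM=2 BR=0, R=1, W=2
[3] MEM needs rd=2 wr=0: RD_PORT; after: ALU=0 MUL=0 MEM=2 BR=0, R=1, W=2
[4] MEM needs rd=1 wr=1: WAW; after: ALU=0 MUL=0 MEM=2 BR=0, R=1, W=2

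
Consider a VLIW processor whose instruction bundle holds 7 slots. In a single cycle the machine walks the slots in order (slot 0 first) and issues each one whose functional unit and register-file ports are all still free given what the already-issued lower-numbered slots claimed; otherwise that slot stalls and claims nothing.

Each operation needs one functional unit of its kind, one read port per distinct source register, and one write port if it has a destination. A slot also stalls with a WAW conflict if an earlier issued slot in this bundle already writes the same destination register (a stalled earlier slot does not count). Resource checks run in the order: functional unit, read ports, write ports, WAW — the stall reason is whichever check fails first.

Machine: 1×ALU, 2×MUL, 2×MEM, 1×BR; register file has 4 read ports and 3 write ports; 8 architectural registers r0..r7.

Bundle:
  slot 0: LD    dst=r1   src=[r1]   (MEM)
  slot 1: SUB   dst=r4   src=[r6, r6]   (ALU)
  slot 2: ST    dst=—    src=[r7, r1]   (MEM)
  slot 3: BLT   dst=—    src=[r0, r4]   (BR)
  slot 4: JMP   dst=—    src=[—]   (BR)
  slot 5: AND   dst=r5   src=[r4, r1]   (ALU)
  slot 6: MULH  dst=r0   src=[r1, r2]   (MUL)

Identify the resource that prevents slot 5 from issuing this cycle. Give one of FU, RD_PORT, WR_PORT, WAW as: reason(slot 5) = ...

slot 0 (MEM): ISSUE — free A1,Mu2,Ld1,B1 rp3 wp2
slot 1 (ALU): ISSUE — free A0,Mu2,Ld1,B1 rp2 wp1
slot 2 (MEM): ISSUE — free A0,Mu2,Ld0,B1 rp0 wp1
slot 3 (BR): stall RD_PORT — free A0,Mu2,Ld0,B1 rp0 wp1
slot 4 (BR): ISSUE — free A0,Mu2,Ld0,B0 rp0 wp1
slot 5 (ALU): stall FU — free A0,Mu2,Ld0,B0 rp0 wp1
slot 6 (MUL): stall RD_PORT — free A0,Mu2,Ld0,B0 rp0 wp1

reason(slot 5) = FU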